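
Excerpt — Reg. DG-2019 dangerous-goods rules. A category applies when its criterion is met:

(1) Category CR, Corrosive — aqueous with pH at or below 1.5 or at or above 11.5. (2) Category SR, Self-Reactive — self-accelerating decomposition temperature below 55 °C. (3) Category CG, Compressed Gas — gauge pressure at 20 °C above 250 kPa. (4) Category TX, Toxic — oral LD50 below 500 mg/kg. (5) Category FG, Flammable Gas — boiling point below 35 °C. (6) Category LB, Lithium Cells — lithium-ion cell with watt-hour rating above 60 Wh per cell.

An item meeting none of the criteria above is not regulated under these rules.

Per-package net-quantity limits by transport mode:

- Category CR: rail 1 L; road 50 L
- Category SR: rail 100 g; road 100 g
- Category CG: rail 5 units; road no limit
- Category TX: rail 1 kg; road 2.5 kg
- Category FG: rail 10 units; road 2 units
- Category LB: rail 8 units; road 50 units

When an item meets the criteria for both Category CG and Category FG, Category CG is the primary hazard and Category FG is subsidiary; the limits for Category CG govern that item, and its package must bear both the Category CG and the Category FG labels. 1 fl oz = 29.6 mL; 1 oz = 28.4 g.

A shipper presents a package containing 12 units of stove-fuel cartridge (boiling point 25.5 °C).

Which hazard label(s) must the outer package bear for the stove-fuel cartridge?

Category FG

With boiling point 25.5 °C (< 35 °C), the stove-fuel cartridge falls in Category FG.
Only the Category FG label is required.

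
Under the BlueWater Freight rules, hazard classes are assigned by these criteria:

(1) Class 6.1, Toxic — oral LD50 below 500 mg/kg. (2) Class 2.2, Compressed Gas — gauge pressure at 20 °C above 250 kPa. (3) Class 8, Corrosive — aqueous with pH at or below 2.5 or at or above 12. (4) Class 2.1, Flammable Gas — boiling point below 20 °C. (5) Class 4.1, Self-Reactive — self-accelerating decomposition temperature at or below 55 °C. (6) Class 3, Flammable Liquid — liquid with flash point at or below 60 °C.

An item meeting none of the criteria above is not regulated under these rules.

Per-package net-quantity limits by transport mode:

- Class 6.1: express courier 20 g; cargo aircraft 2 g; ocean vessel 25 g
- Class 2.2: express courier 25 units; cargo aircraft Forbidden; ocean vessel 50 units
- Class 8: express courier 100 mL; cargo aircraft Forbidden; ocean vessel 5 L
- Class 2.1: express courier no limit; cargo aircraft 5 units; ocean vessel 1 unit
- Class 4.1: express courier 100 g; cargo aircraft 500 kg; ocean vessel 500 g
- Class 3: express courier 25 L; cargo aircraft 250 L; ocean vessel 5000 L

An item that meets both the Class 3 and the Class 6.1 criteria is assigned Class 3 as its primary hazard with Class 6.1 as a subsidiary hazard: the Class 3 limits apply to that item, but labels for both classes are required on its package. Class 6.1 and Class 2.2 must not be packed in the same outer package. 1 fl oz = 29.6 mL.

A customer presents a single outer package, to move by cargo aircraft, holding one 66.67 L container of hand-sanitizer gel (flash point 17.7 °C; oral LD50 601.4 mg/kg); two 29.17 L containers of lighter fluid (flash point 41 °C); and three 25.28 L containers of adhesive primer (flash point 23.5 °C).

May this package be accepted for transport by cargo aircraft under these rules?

Yes

Hand-sanitizer gel: flash point 17.7 °C ≤ 60 °C → Class 3 (Flammable Liquid).
Lighter fluid: flash point 41 °C ≤ 60 °C → Class 3 (Flammable Liquid).
Adhesive primer: flash point 23.5 °C ≤ 60 °C → Class 3 (Flammable Liquid).
Class 3 net quantity: 66.67 L + (two 29.17 L containers = 58.34 L) + (three 25.28 L containers = 75.84 L) = 200.85 L.
That is within the Class 3 cargo aircraft limit of 250 L.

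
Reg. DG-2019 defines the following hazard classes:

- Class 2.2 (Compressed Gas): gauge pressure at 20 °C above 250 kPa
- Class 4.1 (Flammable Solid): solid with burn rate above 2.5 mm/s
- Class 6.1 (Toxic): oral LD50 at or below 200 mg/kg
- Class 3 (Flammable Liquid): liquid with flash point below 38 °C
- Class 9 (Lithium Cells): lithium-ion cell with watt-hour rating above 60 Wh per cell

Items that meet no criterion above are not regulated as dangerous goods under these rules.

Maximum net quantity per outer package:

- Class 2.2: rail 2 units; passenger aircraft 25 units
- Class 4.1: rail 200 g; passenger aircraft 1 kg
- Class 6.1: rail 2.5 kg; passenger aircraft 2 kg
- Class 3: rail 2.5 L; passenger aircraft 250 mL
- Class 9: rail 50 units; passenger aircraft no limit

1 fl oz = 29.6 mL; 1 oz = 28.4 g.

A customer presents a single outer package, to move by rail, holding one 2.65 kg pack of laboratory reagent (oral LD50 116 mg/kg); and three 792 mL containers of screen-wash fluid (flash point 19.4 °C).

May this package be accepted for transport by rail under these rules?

The laboratory reagent has oral LD50 116 mg/kg, which is ≤ 200 mg/kg, so it is Class 6.1 (Toxic).
The screen-wash fluid has flash point 19.4 °C, which is < 38 °C, so it is Class 3 (Flammable Liquid).
Class 6.1 quantity: 2.65 kg.
2.65 kg exceeds the rail limit of 2.5 kg for Class 6.1.
Class 3 quantity: three 792 mL containers = 2.376 L.
2.376 L is within the rail limit of 2.5 L for Class 3.

No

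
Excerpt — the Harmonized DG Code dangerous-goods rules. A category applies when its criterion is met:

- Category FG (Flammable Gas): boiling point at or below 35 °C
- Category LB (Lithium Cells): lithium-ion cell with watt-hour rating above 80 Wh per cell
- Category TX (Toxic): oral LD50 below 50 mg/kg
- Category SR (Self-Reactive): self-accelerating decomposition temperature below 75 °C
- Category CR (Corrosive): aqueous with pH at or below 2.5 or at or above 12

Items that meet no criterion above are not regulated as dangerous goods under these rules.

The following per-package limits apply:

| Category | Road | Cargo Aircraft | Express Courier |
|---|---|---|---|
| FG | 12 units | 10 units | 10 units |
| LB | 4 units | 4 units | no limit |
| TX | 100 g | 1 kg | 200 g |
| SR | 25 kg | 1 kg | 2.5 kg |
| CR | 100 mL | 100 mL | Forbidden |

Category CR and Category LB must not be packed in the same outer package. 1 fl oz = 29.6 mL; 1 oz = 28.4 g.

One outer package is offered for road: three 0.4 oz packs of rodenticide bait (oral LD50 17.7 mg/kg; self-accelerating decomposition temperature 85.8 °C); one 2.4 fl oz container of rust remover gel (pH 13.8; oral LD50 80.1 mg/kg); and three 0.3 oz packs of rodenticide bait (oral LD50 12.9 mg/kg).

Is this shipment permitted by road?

With oral LD50 17.7 mg/kg (< 50 mg/kg), the rodenticide bait falls in Category TX.
With pH 13.8 (≥ 12), the rust remover gel falls in Category CR.
With oral LD50 12.9 mg/kg (< 50 mg/kg), the rodenticide bait falls in Category TX.
Category CR quantity: one 2.4 fl oz container = 71.04 mL.
71.04 mL ≤ 100 mL (road limit, Category CR) — within limit.
Category TX net quantity: (three 0.4 oz packs = 34.08 g) + (three 0.3 oz packs = 25.56 g) = 59.64 g.
59.64 g ≤ 100 g (road limit, Category TX) — within limit.
The segregation rule (Category CR with Category LB) does not apply to Category CR with Category TX.
Every hazard category is within its road limit and no segregation rule is violated.

Yes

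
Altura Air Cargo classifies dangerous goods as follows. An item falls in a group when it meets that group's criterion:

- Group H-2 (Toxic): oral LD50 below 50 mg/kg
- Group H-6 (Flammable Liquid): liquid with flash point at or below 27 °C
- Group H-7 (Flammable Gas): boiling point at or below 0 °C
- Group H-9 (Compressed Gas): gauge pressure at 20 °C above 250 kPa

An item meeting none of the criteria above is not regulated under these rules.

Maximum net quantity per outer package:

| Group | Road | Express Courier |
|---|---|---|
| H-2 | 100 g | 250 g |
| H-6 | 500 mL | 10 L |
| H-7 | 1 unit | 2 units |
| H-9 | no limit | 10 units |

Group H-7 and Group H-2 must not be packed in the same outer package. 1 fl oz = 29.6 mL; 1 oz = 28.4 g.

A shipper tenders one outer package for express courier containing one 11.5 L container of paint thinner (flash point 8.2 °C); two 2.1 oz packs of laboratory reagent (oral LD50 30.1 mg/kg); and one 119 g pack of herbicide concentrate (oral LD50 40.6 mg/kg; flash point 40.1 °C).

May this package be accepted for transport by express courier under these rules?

No

The paint thinner has flash point 8.2 °C, which is ≤ 27 °C, so it is Group H-6 (Flammable Liquid).
Laboratory reagent: oral LD50 30.1 mg/kg < 50 mg/kg → Group H-2 (Toxic).
Herbicide concentrate: oral LD50 40.6 mg/kg < 50 mg/kg → Group H-2 (Toxic).
Group H-2 net quantity: (two 2.1 oz packs = 119.28 g) + 119 g = 238.28 g.
238.28 g ≤ 250 g (express courier limit, Group H-2) — within limit.
Group H-6 quantity: 11.5 L.
11.5 L > 10 L (express courier limit, Group H-6) — over the limit.
The segregation rule (Group H-7 with Group H-2) does not apply to Group H-2 with Group H-6.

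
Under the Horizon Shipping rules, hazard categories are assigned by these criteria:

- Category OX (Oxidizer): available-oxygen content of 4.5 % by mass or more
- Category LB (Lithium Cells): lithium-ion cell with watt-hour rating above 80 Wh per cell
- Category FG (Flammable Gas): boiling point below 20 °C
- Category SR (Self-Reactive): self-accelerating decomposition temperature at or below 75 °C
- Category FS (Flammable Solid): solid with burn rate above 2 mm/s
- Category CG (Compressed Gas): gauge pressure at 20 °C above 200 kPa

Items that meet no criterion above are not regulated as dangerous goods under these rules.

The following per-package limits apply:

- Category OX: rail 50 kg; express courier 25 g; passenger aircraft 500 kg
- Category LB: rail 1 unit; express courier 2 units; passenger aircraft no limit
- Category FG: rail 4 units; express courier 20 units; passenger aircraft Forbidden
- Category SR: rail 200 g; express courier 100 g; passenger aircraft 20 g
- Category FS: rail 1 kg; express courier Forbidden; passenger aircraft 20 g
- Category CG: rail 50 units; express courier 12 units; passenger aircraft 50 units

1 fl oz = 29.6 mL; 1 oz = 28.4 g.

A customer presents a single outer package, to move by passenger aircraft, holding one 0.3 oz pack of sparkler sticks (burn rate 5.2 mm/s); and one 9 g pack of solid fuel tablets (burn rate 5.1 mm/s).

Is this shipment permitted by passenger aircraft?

Yes

With burn rate 5.2 mm/s (> 2 mm/s), the sparkler sticks fall in Category FS.
Solid fuel tablets: burn rate 5.1 mm/s > 2 mm/s → Category FS (Flammable Solid).
Total Category FS: (one 0.3 oz pack = 8.52 g) + 9 g = 17.52 g.
That is within the Category FS passenger aircraft limit of 20 g.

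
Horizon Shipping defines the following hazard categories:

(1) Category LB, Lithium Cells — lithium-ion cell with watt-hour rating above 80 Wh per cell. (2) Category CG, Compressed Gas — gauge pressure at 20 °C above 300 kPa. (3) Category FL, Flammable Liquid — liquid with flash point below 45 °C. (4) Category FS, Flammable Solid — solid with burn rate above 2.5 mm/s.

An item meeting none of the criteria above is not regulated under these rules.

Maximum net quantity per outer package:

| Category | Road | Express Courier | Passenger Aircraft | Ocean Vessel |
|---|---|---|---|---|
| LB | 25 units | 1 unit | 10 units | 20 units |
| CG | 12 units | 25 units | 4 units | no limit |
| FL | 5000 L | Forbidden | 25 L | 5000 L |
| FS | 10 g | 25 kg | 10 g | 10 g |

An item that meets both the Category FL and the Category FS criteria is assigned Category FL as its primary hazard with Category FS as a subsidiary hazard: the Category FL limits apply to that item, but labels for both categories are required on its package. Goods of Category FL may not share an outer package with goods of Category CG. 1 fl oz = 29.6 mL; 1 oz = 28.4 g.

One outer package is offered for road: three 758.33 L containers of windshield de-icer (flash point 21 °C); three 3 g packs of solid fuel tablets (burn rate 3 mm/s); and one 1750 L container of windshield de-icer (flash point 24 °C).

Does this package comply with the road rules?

Yes

With flash point 21 °C (< 45 °C), the windshield de-icer falls in Category FL.
With burn rate 3 mm/s (> 2.5 mm/s), the solid fuel tablets fall in Category FS.
Flash point 24 °C meets the Category FL criterion (Flammable Liquid), so the windshield de-icer is Category FL.
Total Category FL: (three 758.33 L containers = 2274.99 L) + 1750 L = 4024.99 L.
4024.99 L ≤ 5000 L (road limit, Category FL) — within limit.
Category FS quantity: three 3 g packs = 9 g.
That is within the Category FS road limit of 10 g.
The segregation rule (Category FL with Category CG) does not apply to Category FL with Category FS.
Every hazard category is within its road limit and no segregation rule is violated.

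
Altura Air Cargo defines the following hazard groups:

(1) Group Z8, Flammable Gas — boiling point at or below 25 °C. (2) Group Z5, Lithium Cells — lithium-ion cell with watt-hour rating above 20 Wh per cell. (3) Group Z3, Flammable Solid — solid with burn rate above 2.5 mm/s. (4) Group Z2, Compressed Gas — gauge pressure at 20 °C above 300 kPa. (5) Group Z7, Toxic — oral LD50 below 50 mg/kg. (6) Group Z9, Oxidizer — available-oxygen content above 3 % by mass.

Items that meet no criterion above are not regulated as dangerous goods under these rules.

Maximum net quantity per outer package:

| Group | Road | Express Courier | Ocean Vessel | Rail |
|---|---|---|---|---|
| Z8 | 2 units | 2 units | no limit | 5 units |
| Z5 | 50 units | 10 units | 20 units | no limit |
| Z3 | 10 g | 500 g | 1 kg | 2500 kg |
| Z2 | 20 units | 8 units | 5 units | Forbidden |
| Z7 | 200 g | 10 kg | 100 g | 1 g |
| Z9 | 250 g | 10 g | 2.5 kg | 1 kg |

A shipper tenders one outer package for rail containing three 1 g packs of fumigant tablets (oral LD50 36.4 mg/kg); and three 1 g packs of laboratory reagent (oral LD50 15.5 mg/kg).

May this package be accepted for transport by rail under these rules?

Oral LD50 36.4 mg/kg meets the Group Z7 criterion (Toxic), so the fumigant tablets are Group Z7.
The laboratory reagent has oral LD50 15.5 mg/kg, which is < 50 mg/kg, so it is Group Z7 (Toxic).
Total Group Z7: (three 1 g packs = 3 g) + (three 1 g packs = 3 g) = 6 g.
6 g exceeds the rail limit of 1 g for Group Z7.

No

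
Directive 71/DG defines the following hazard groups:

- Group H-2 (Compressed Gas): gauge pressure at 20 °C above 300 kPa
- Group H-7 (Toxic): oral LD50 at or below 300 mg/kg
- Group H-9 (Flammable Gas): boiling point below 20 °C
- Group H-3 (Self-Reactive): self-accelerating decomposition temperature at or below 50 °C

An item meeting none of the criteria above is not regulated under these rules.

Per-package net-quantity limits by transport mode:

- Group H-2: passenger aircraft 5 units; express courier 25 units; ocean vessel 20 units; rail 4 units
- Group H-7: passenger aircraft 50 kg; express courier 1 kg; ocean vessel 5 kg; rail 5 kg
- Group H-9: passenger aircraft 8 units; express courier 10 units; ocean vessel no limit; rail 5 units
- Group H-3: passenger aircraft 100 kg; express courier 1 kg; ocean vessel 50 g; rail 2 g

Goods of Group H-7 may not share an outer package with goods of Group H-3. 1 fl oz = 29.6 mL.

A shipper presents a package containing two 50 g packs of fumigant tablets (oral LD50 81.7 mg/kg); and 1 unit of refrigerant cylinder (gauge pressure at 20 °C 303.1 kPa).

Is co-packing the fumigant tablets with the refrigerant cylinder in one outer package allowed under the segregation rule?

Yes

The fumigant tablets have oral LD50 81.7 mg/kg, which is ≤ 300 mg/kg, so they are Group H-7 (Toxic).
Refrigerant cylinder: gauge pressure at 20 °C 303.1 kPa > 300 kPa → Group H-2 (Compressed Gas).
No segregation rule bars Group H-7 with Group H-2.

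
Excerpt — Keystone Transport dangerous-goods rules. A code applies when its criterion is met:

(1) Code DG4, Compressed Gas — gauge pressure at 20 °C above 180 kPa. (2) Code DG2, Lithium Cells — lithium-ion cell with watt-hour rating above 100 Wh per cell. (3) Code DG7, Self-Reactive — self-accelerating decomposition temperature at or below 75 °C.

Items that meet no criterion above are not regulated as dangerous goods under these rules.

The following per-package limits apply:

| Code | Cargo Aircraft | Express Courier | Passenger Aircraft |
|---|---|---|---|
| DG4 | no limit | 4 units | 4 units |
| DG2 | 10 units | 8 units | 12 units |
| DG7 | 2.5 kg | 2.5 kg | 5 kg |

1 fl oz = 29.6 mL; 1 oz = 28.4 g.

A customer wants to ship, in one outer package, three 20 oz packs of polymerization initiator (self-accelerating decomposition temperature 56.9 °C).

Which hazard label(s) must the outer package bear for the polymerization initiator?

Code DG7

With self-accelerating decomposition temperature 56.9 °C (≤ 75 °C), the polymerization initiator falls in Code DG7.
Only the Code DG7 label is required.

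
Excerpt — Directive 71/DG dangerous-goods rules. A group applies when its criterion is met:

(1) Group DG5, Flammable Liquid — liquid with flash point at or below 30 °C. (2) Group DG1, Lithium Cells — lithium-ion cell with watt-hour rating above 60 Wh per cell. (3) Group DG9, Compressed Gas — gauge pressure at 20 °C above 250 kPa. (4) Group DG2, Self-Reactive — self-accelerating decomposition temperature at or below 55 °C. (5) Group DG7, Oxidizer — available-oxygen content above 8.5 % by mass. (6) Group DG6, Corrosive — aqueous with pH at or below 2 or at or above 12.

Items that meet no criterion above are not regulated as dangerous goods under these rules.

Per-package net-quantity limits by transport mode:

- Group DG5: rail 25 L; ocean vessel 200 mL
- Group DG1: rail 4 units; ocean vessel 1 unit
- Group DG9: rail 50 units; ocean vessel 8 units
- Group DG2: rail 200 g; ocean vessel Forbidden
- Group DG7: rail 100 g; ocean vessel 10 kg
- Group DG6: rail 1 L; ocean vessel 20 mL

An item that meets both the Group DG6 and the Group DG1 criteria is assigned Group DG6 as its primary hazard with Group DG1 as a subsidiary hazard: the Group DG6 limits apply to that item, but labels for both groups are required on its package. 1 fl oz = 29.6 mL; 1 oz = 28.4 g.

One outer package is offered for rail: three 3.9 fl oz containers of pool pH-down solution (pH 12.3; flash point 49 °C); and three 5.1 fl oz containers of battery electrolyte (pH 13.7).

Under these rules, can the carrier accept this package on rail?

Yes

With pH 12.3 (≥ 12), the pool pH-down solution falls in Group DG6.
Battery electrolyte: pH 13.7 ≥ 12 → Group DG6 (Corrosive).
Total Group DG6: (three 3.9 fl oz containers = 346.32 mL) + (three 5.1 fl oz containers = 452.88 mL) = 799.2 mL.
799.2 mL is within the rail limit of 1 L for Group DG6.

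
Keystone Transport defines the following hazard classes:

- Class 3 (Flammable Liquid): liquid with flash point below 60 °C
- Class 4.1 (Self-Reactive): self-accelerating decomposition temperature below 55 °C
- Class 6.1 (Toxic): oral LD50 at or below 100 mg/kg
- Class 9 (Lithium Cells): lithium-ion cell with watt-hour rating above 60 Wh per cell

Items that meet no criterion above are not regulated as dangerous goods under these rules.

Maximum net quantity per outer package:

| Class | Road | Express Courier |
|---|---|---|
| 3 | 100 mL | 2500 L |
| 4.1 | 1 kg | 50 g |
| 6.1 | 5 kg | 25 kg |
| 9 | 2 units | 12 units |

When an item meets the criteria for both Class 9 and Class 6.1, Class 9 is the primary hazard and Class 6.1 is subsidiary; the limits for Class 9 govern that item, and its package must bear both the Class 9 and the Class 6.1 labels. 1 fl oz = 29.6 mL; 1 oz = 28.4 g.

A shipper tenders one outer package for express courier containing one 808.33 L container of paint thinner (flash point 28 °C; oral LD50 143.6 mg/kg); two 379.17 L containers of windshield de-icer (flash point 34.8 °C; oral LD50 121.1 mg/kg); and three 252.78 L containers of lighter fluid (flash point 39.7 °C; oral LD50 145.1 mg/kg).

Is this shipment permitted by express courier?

Yes

With flash point 28 °C (< 60 °C), the paint thinner falls in Class 3.
Flash point 34.8 °C meets the Class 3 criterion (Flammable Liquid), so the windshield de-icer is Class 3.
Lighter fluid: flash point 39.7 °C < 60 °C → Class 3 (Flammable Liquid).
Total Class 3: 808.33 L + (two 379.17 L containers = 758.34 L) + (three 252.78 L containers = 758.34 L) = 2325.01 L.
2325.01 L is within the express courier limit of 2500 L for Class 3.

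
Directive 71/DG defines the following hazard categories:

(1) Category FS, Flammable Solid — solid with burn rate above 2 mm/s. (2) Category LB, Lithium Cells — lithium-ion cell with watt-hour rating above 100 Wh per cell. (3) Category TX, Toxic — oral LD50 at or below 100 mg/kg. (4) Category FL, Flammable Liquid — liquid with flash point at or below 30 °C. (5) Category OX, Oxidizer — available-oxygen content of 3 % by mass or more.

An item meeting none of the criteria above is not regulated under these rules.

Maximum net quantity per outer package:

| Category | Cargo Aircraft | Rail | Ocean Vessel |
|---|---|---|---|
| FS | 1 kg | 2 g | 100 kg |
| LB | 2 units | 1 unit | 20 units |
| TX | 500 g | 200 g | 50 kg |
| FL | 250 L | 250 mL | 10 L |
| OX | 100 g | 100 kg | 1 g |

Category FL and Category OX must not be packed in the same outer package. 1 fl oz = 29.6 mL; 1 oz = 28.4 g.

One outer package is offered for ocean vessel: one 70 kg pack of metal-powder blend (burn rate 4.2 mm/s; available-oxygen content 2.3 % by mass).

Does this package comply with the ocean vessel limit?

Yes

With burn rate 4.2 mm/s (> 2 mm/s), the metal-powder blend falls in Category FS.
Category FS quantity: 70 kg.
70 kg is within the ocean vessel limit of 100 kg for Category FS.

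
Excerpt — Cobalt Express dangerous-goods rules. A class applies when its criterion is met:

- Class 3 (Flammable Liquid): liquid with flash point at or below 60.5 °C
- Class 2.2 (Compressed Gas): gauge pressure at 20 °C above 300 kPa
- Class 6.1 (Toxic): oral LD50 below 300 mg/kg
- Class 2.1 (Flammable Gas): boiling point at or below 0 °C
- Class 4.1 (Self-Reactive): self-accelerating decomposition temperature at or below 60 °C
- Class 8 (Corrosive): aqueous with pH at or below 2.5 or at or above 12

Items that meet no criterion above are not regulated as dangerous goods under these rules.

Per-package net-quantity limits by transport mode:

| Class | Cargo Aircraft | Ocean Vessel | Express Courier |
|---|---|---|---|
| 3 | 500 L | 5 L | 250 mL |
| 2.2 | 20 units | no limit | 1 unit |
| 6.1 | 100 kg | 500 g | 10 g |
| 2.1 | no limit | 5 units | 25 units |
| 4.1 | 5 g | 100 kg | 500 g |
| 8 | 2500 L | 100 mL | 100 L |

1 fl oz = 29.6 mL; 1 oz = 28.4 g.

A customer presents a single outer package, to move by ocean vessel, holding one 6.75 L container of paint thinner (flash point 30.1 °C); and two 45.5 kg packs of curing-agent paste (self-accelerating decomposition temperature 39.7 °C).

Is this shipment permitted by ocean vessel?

Paint thinner: flash point 30.1 °C ≤ 60.5 °C → Class 3 (Flammable Liquid).
Self-accelerating decomposition temperature 39.7 °C meets the Class 4.1 criterion (Self-Reactive), so the curing-agent paste is Class 4.1.
Class 4.1 quantity: two 45.5 kg packs = 91 kg.
91 kg is within the ocean vessel limit of 100 kg for Class 4.1.
Class 3 quantity: 6.75 L.
That exceeds the Class 3 ocean vessel limit of 5 L.

No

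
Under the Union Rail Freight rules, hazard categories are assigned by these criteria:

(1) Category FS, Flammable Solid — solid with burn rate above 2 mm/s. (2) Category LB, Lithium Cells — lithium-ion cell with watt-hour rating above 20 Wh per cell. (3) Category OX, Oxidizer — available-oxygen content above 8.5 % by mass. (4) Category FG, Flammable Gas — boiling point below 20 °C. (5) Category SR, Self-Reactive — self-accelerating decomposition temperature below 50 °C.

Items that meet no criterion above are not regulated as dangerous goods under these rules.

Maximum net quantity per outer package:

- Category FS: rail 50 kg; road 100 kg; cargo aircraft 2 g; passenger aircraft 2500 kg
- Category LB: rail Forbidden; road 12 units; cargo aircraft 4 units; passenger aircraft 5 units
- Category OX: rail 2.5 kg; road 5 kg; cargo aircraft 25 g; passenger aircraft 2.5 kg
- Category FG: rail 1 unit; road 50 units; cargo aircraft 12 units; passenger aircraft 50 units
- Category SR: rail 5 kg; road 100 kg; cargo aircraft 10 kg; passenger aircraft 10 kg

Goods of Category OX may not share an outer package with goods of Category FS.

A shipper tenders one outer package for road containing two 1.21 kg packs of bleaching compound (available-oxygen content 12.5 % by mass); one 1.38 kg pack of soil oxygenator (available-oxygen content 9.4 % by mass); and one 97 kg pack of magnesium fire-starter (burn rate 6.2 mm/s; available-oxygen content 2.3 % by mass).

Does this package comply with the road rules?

No

Bleaching compound: available-oxygen content 12.5 % by mass > 8.5 % by mass → Category OX (Oxidizer).
The soil oxygenator has available-oxygen content 9.4 % by mass, which is > 8.5 % by mass, so it is Category OX (Oxidizer).
With burn rate 6.2 mm/s (> 2 mm/s), the magnesium fire-starter falls in Category FS.
Category OX net quantity: (two 1.21 kg packs = 2.42 kg) + 1.38 kg = 3.8 kg.
3.8 kg ≤ 5 kg (road limit, Category OX) — within limit.
Category FS quantity: 97 kg.
97 kg ≤ 100 kg (road limit, Category FS) — within limit.
Category OX and Category FS may not share an outer package.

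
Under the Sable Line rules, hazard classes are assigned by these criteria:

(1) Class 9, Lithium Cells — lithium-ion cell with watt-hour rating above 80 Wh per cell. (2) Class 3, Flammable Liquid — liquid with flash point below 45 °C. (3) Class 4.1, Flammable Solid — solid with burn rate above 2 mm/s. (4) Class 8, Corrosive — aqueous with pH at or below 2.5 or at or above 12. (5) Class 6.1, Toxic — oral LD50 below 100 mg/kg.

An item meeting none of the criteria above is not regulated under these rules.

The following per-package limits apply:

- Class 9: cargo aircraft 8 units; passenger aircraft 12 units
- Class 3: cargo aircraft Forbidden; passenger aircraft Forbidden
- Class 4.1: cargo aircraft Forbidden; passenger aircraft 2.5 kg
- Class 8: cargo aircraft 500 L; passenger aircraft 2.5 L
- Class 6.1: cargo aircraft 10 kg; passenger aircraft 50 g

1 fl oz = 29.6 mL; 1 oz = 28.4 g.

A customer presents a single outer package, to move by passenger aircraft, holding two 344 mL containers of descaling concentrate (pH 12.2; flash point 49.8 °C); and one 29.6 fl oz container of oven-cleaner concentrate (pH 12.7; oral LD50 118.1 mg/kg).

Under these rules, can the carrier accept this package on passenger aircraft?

Yes

The descaling concentrate has pH 12.2, which is ≥ 12, so it is Class 8 (Corrosive).
pH 12.7 meets the Class 8 criterion (Corrosive), so the oven-cleaner concentrate is Class 8.
Class 8 net quantity: (two 344 mL containers = 688 mL) + (one 29.6 fl oz container = 876.16 mL) = 1564.16 mL.
1564.16 mL ≤ 2.5 L (passenger aircraft limit, Class 8) — within limit.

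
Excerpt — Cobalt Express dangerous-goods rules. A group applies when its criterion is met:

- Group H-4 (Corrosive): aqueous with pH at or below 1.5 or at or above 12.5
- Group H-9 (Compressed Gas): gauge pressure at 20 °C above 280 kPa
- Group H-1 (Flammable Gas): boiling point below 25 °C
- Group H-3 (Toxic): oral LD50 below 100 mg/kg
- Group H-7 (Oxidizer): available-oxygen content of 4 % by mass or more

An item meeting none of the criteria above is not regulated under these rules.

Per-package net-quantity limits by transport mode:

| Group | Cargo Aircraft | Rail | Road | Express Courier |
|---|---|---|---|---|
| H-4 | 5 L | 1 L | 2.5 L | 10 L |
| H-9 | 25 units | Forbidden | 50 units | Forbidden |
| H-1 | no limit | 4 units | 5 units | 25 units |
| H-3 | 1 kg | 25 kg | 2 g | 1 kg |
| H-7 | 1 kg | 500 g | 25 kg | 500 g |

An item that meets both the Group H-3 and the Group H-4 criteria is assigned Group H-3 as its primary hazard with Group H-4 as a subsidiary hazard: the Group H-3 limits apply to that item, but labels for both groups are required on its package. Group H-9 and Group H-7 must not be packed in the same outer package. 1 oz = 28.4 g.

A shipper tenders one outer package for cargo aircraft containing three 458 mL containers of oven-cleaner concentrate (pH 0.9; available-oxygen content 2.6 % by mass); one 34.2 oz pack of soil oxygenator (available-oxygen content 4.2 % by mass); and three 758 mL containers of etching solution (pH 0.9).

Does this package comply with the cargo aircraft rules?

The oven-cleaner concentrate has pH 0.9, which is ≤ 1.5, so it is Group H-4 (Corrosive).
Available-oxygen content 4.2 % by mass meets the Group H-7 criterion (Oxidizer), so the soil oxygenator is Group H-7.
Etching solution: pH 0.9 ≤ 1.5 → Group H-4 (Corrosive).
Total Group H-4: (three 458 mL containers = 1.374 L) + (three 758 mL containers = 2.274 L) = 3.648 L.
3.648 L ≤ 5 L (cargo aircraft limit, Group H-4) — within limit.
Group H-7 quantity: one 34.2 oz pack = 971.28 g.
That is within the Group H-7 cargo aircraft limit of 1 kg.
The segregation rule (Group H-9 with Group H-7) does not apply to Group H-4 with Group H-7.
Every hazard group is within its cargo aircraft limit and no segregation rule is violated.

Yes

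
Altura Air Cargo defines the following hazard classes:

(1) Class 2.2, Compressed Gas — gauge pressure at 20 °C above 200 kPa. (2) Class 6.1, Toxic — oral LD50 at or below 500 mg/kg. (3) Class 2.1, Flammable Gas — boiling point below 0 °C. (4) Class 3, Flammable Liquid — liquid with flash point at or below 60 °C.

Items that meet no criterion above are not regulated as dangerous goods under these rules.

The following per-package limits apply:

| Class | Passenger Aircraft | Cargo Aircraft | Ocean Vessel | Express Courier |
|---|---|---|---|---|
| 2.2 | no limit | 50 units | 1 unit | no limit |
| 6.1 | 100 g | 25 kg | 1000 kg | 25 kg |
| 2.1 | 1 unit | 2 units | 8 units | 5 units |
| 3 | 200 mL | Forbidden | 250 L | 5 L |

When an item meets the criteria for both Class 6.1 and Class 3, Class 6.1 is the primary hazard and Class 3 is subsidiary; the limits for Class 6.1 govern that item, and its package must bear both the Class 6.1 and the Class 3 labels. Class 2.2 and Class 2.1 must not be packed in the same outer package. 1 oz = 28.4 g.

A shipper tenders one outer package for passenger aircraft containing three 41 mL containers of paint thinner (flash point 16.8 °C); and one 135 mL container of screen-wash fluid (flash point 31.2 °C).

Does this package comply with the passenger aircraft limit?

With flash point 16.8 °C (≤ 60 °C), the paint thinner falls in Class 3.
The screen-wash fluid has flash point 31.2 °C, which is ≤ 60 °C, so it is Class 3 (Flammable Liquid).
Total Class 3: (three 41 mL containers = 123 mL) + 135 mL = 258 mL.
258 mL > 200 mL (passenger aircraft limit, Class 3) — over the limit.

No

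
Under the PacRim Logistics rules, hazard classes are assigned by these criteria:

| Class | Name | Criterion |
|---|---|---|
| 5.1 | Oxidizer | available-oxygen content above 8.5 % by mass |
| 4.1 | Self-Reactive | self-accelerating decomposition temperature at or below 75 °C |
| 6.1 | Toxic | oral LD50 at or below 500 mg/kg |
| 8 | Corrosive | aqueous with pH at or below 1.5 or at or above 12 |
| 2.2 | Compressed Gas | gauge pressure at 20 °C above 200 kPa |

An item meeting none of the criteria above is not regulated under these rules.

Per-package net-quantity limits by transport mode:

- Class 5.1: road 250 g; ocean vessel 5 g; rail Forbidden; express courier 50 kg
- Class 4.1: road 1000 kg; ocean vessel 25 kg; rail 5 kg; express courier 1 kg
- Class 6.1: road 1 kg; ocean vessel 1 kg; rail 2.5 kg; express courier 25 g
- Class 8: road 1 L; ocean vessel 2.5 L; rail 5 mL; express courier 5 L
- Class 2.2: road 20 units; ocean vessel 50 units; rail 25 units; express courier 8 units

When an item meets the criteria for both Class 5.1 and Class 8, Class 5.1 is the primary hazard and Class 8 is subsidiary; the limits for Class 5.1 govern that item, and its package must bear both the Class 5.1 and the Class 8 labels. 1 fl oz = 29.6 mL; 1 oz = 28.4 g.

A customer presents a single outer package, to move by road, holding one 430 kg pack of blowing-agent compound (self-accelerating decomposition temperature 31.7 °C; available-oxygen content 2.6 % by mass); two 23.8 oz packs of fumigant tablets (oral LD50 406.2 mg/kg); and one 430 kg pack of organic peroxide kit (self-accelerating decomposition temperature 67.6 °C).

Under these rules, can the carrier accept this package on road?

Blowing-agent compound: self-accelerating decomposition temperature 31.7 °C ≤ 75 °C → Class 4.1 (Self-Reactive).
The fumigant tablets have oral LD50 406.2 mg/kg, which is ≤ 500 mg/kg, so they are Class 6.1 (Toxic).
Organic peroxide kit: self-accelerating decomposition temperature 67.6 °C ≤ 75 °C → Class 4.1 (Self-Reactive).
Class 6.1 quantity: two 23.8 oz packs = 1351.84 g.
That exceeds the Class 6.1 road limit of 1 kg.
Class 4.1 net quantity: 430 kg + 430 kg = 860 kg.
860 kg ≤ 1000 kg (road limit, Class 4.1) — within limit.

No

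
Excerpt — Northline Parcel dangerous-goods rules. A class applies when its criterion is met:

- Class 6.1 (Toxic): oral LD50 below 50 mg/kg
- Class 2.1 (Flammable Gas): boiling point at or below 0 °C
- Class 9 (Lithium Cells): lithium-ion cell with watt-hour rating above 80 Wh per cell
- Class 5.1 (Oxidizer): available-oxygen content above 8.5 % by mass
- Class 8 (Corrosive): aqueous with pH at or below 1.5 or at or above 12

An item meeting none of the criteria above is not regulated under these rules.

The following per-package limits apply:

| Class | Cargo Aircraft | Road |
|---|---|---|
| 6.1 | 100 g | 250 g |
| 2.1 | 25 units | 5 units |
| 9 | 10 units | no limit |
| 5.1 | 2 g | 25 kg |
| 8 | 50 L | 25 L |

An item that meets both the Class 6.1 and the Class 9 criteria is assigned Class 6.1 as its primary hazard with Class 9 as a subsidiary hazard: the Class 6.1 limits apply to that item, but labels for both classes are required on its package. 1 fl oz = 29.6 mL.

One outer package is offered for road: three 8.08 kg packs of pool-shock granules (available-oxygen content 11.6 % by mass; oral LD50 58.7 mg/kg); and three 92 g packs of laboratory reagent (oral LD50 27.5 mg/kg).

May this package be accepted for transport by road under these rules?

The pool-shock granules have available-oxygen content 11.6 % by mass, which is > 8.5 % by mass, so they are Class 5.1 (Oxidizer).
With oral LD50 27.5 mg/kg (< 50 mg/kg), the laboratory reagent falls in Class 6.1.
Class 6.1 quantity: three 92 g packs = 276 g.
276 g exceeds the road limit of 250 g for Class 6.1.
Class 5.1 quantity: three 8.08 kg packs = 24.24 kg.
24.24 kg is within the road limit of 25 kg for Class 5.1.

No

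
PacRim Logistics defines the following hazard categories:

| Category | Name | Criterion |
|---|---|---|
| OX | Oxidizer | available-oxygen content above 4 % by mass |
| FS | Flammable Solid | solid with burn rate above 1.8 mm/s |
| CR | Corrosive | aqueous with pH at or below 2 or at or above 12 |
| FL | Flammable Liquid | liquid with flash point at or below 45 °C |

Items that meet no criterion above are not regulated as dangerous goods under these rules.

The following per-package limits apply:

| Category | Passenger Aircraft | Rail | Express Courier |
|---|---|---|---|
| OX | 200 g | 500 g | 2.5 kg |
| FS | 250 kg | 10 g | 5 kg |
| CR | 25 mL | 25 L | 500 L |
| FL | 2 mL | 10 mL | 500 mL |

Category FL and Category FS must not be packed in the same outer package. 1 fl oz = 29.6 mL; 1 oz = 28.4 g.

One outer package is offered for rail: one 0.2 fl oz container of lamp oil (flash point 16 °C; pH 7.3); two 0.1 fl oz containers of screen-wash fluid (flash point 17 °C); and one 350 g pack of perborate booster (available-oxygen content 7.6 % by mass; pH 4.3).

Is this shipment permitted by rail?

No

With flash point 16 °C (≤ 45 °C), the lamp oil falls in Category FL.
Flash point 17 °C meets the Category FL criterion (Flammable Liquid), so the screen-wash fluid is Category FL.
The perborate booster has available-oxygen content 7.6 % by mass, which is > 4 % by mass, so it is Category OX (Oxidizer).
Category OX quantity: 350 g.
350 g ≤ 500 g (rail limit, Category OX) — within limit.
Total Category FL: (one 0.2 fl oz container = 5.92 mL) + (two 0.1 fl oz containers = 5.92 mL) = 11.84 mL.
11.84 mL > 10 mL (rail limit, Category FL) — over the limit.
The segregation rule (Category FL with Category FS) does not apply to Category OX with Category FL.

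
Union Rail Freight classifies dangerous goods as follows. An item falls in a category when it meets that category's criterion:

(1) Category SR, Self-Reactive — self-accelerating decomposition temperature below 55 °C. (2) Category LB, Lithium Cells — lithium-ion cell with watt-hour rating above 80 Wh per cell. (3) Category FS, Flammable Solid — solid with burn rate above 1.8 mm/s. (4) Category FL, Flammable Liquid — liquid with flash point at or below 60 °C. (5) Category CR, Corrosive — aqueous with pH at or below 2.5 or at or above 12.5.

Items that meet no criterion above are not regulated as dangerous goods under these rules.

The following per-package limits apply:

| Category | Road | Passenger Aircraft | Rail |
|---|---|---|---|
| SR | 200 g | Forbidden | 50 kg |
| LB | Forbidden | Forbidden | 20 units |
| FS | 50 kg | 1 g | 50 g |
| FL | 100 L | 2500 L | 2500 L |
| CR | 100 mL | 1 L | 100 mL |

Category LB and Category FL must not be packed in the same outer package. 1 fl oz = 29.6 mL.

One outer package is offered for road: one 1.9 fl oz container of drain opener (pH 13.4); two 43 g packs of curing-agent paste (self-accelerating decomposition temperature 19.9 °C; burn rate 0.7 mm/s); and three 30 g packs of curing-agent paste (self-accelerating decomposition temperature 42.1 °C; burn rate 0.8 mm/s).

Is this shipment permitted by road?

Yes

The drain opener has pH 13.4, which is ≥ 12.5, so it is Category CR (Corrosive).
Self-accelerating decomposition temperature 19.9 °C meets the Category SR criterion (Self-Reactive), so the curing-agent paste is Category SR.
The curing-agent paste has self-accelerating decomposition temperature 42.1 °C, which is < 55 °C, so it is Category SR (Self-Reactive).
Category SR net quantity: (two 43 g packs = 86 g) + (three 30 g packs = 90 g) = 176 g.
176 g ≤ 200 g (road limit, Category SR) — within limit.
Category CR quantity: one 1.9 fl oz container = 56.24 mL.
56.24 mL ≤ 100 mL (road limit, Category CR) — within limit.
The segregation rule (Category LB with Category FL) does not apply to Category SR with Category CR.
Every hazard category is within its road limit and no segregation rule is violated.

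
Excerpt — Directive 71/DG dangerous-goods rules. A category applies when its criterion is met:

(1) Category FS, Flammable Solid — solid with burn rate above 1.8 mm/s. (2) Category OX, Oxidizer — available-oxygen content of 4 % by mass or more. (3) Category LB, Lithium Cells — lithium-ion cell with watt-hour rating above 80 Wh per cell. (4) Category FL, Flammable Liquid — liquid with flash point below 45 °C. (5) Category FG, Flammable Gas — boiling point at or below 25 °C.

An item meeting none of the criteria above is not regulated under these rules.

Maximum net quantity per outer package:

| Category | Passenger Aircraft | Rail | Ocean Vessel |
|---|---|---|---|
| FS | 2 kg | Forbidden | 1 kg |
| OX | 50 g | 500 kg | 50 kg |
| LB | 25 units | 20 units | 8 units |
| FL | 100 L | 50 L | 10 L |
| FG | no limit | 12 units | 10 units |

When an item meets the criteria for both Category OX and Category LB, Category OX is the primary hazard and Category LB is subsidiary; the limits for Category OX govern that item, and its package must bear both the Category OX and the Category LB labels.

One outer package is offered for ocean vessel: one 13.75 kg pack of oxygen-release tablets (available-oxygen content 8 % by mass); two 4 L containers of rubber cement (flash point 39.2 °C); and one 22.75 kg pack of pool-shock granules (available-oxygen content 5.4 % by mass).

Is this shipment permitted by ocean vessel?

Yes

The oxygen-release tablets have available-oxygen content 8 % by mass, which is ≥ 4 % by mass, so they are Category OX (Oxidizer).
The rubber cement has flash point 39.2 °C, which is < 45 °C, so it is Category FL (Flammable Liquid).
Pool-shock granules: available-oxygen content 5.4 % by mass ≥ 4 % by mass → Category OX (Oxidizer).
Category FL quantity: two 4 L containers = 8 L.
That is within the Category FL ocean vessel limit of 10 L.
Category OX net quantity: 13.75 kg + 22.75 kg = 36.5 kg.
36.5 kg ≤ 50 kg (ocean vessel limit, Category OX) — within limit.
Every hazard category is within its ocean vessel limit and no segregation rule is violated.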